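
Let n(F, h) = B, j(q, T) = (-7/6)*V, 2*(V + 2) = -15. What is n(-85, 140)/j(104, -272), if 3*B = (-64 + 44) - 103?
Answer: -492/133 ≈ -3.6992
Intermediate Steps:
V = -19/2 (V = -2 + (1/2)*(-15) = -2 - 15/2 = -19/2 ≈ -9.5000)
B = -41 (B = ((-64 + 44) - 103)/3 = (-20 - 103)/3 = (1/3)*(-123) = -41)
j(q, T) = 133/12 (j(q, T) = -7/6*(-19/2) = 133/12)
n(F, h) = -41
n(-85, 140)/j(104, -272) = -41/133/12 = -41*12/133 = -492/133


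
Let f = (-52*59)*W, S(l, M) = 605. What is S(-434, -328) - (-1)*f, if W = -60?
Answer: 184685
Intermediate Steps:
f = 184080 (f = -52*59*(-60) = -3068*(-60) = 184080)
S(-434, -328) - (-1)*f = 605 - (-1)*184080 = 605 - 1*(-184080) = 605 + 184080 = 184685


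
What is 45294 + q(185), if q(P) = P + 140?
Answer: 45619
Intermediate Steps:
q(P) = 140 + P
45294 + q(185) = 45294 + (140 + 185) = 45294 + 325 = 45619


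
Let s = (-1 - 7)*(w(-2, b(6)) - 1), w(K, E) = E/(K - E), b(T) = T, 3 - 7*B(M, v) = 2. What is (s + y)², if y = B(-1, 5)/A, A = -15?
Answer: 2157961/11025 ≈ 195.73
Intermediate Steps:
B(M, v) = ⅐ (B(M, v) = 3/7 - ⅐*2 = 3/7 - 2/7 = ⅐)
y = -1/105 (y = (⅐)/(-15) = (⅐)*(-1/15) = -1/105 ≈ -0.0095238)
s = 14 (s = (-1 - 7)*(-1*6/(6 - 1*(-2)) - 1) = -8*(-1*6/(6 + 2) - 1) = -8*(-1*6/8 - 1) = -8*(-1*6*⅛ - 1) = -8*(-¾ - 1) = -8*(-7/4) = 14)
(s + y)² = (14 - 1/105)² = (1469/105)² = 2157961/11025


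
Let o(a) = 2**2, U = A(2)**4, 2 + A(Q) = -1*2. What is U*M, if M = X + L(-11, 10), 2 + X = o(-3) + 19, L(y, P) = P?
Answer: 7936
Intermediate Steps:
A(Q) = -4 (A(Q) = -2 - 1*2 = -2 - 2 = -4)
U = 256 (U = (-4)**4 = 256)
o(a) = 4
X = 21 (X = -2 + (4 + 19) = -2 + 23 = 21)
M = 31 (M = 21 + 10 = 31)
U*M = 256*31 = 7936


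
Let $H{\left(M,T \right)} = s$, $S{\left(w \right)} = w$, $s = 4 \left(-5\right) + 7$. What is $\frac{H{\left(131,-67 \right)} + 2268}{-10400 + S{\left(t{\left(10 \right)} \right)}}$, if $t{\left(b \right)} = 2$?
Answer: $- \frac{2255}{10398} \approx -0.21687$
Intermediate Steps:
$s = -13$ ($s = -20 + 7 = -13$)
$H{\left(M,T \right)} = -13$
$\frac{H{\left(131,-67 \right)} + 2268}{-10400 + S{\left(t{\left(10 \right)} \right)}} = \frac{-13 + 2268}{-10400 + 2} = \frac{2255}{-10398} = 2255 \left(- \frac{1}{10398}\right) = - \frac{2255}{10398}$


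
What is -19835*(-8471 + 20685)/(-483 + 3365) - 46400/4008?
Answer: -60695662645/721941 ≈ -84073.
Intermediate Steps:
-19835*(-8471 + 20685)/(-483 + 3365) - 46400/4008 = -19835/(2882/12214) - 46400*1/4008 = -19835/(2882*(1/12214)) - 5800/501 = -19835/1441/6107 - 5800/501 = -19835*6107/1441 - 5800/501 = -121132345/1441 - 5800/501 = -60695662645/721941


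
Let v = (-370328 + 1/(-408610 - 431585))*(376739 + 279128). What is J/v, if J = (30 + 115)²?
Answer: -17665099875/204071530829799187 ≈ -8.6563e-8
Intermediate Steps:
J = 21025 (J = 145² = 21025)
v = -204071530829799187/840195 (v = (-370328 + 1/(-840195))*655867 = (-370328 - 1/840195)*655867 = -311147733961/840195*655867 = -204071530829799187/840195 ≈ -2.4289e+11)
J/v = 21025/(-204071530829799187/840195) = 21025*(-840195/204071530829799187) = -17665099875/204071530829799187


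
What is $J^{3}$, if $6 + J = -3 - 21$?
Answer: $-27000$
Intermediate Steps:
$J = -30$ ($J = -6 - 24 = -30$)
$J^{3} = \left(-30\right)^{3} = -27000$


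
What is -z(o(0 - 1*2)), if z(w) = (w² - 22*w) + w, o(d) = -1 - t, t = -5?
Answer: 68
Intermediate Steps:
o(d) = 4 (o(d) = -1 - 1*(-5) = -1 + 5 = 4)
z(w) = w² - 21*w
-z(o(0 - 1*2)) = -4*(-21 + 4) = -4*(-17) = -1*(-68) = 68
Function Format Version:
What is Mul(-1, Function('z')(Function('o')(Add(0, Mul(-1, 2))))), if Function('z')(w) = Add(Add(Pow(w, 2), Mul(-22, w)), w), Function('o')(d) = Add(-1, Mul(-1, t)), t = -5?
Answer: 68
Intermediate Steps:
Function('o')(d) = 4 (Function('o')(d) = Add(-1, Mul(-1, -5)) = Add(-1, 5) = 4)
Function('z')(w) = Add(Pow(w, 2), Mul(-21, w))
Mul(-1, Function('z')(Function('o')(Add(0, Mul(-1, 2))))) = Mul(-1, Mul(4, Add(-21, 4))) = Mul(-1, Mul(4, -17)) = Mul(-1, -68) = 68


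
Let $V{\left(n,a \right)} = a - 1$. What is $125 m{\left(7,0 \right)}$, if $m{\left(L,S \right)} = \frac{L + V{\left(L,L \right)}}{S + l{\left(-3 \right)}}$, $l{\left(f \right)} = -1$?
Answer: $-1625$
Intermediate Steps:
$V{\left(n,a \right)} = -1 + a$
$m{\left(L,S \right)} = \frac{-1 + 2 L}{-1 + S}$ ($m{\left(L,S \right)} = \frac{L + \left(-1 + L\right)}{S - 1} = \frac{-1 + 2 L}{-1 + S}$)
$125 m{\left(7,0 \right)} = 125 \frac{-1 + 2 \cdot 7}{-1 + 0} = 125 \frac{-1 + 14}{-1} = 125 \left(\left(-1\right) 13\right) = 125 \left(-13\right) = -1625$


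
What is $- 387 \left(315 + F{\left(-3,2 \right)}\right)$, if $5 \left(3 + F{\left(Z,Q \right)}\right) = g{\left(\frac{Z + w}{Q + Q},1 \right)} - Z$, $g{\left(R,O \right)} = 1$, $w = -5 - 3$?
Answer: $- \frac{605268}{5} \approx -1.2105 \cdot 10^{5}$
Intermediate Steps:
$w = -8$
$F{\left(Z,Q \right)} = - \frac{14}{5} - \frac{Z}{5}$ ($F{\left(Z,Q \right)} = -3 + \frac{1 - Z}{5} = -3 - \left(- \frac{1}{5} + \frac{Z}{5}\right) = - \frac{14}{5} - \frac{Z}{5}$)
$- 387 \left(315 + F{\left(-3,2 \right)}\right) = - 387 \left(315 - \frac{11}{5}\right) = \left(-387\right) \frac{1564}{5} = - \frac{605268}{5}$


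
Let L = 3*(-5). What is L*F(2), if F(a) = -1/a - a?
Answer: 75/2 ≈ 37.500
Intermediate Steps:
F(a) = -a - 1/a
L = -15
L*F(2) = -15*(-1*2 - 1/2) = -15*(-2 - 1*½) = -15*(-2 - ½) = -15*(-5/2) = 75/2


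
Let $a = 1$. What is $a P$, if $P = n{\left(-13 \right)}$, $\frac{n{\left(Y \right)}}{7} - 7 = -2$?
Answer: $35$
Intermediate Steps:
$n{\left(Y \right)} = 35$ ($n{\left(Y \right)} = 49 + 7 \left(-2\right) = 49 - 14 = 35$)
$P = 35$
$a P = 1 \cdot 35 = 35$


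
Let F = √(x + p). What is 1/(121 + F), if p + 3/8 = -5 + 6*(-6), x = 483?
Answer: 968/113595 - 2*√7066/113595 ≈ 0.0070415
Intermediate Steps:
p = -331/8 (p = -3/8 + (-5 + 6*(-6)) = -3/8 + (-5 - 36) = -3/8 - 41 = -331/8 ≈ -41.375)
F = √7066/4 (F = √(483 - 331/8) = √(3533/8) = √7066/4 ≈ 21.015)
1/(121 + F) = 1/(121 + √7066/4)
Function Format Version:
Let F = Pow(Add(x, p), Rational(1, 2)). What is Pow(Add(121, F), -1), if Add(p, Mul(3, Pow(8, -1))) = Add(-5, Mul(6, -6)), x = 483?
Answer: Add(Rational(968, 113595), Mul(Rational(-2, 113595), Pow(7066, Rational(1, 2)))) ≈ 0.0070415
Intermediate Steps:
p = Rational(-331, 8) (p = Add(Rational(-3, 8), Add(-5, Mul(6, -6))) = Add(Rational(-3, 8), Add(-5, -36)) = Add(Rational(-3, 8), -41) = Rational(-331, 8) ≈ -41.375)
F = Mul(Rational(1, 4), Pow(7066, Rational(1, 2))) (F = Pow(Add(483, Rational(-331, 8)), Rational(1, 2)) = Pow(Rational(3533, 8), Rational(1, 2)) = Mul(Rational(1, 4), Pow(7066, Rational(1, 2))) ≈ 21.015)
Pow(Add(121, F), -1) = Pow(Add(121, Mul(Rational(1, 4), Pow(7066, Rational(1, 2)))), -1)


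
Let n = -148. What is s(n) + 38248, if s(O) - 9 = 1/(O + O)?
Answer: 11324071/296 ≈ 38257.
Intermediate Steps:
s(O) = 9 + 1/(2*O) (s(O) = 9 + 1/(O + O) = 9 + 1/(2*O))
s(n) + 38248 = (9 + (½)/(-148)) + 38248 = (9 + (½)*(-1/148)) + 38248 = (9 - 1/296) + 38248 = 2663/296 + 38248 = 11324071/296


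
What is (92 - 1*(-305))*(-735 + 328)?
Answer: -161579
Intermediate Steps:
(92 - 1*(-305))*(-735 + 328) = (92 + 305)*(-407) = 397*(-407) = -161579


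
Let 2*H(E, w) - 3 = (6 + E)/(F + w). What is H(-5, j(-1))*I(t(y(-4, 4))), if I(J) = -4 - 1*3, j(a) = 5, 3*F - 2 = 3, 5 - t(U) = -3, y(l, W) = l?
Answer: -441/40 ≈ -11.025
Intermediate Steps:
t(U) = 8 (t(U) = 5 - 1*(-3) = 5 + 3 = 8)
F = 5/3 (F = 2/3 + (1/3)*3 = 2/3 + 1 = 5/3 ≈ 1.6667)
H(E, w) = 3/2 + (6 + E)/(2*(5/3 + w)) (H(E, w) = 3/2 + ((6 + E)/(5/3 + w))/2 = 3/2 + (6 + E)/(2*(5/3 + w)))
I(J) = -7 (I(J) = -4 - 3 = -7)
H(-5, j(-1))*I(t(y(-4, 4))) = (3*(11 - 5 + 3*5)/(2*(5 + 3*5)))*(-7) = (3*(11 - 5 + 15)/(2*(5 + 15)))*(-7) = ((3/2)*21/20)*(-7) = ((3/2)*(1/20)*21)*(-7) = (63/40)*(-7) = -441/40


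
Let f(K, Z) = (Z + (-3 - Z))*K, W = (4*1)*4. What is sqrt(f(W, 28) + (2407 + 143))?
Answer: 3*sqrt(278) ≈ 50.020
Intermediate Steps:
W = 16 (W = 4*4 = 16)
f(K, Z) = -3*K
sqrt(f(W, 28) + (2407 + 143)) = sqrt(-3*16 + (2407 + 143)) = sqrt(-48 + 2550) = sqrt(2502) = 3*sqrt(278)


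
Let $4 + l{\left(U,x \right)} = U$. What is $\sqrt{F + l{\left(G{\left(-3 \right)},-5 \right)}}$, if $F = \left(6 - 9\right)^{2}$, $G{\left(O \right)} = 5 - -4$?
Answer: $\sqrt{14} \approx 3.7417$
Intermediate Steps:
$G{\left(O \right)} = 9$ ($G{\left(O \right)} = 5 + 4 = 9$)
$l{\left(U,x \right)} = -4 + U$
$F = 9$ ($F = \left(-3\right)^{2} = 9$)
$\sqrt{F + l{\left(G{\left(-3 \right)},-5 \right)}} = \sqrt{9 + \left(-4 + 9\right)} = \sqrt{9 + 5} = \sqrt{14}$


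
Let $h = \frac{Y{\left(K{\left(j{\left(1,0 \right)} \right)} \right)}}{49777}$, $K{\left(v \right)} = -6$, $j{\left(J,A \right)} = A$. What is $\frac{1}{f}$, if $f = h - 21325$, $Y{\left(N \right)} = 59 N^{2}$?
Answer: $- \frac{49777}{1061492401} \approx -4.6893 \cdot 10^{-5}$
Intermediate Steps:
$h = \frac{2124}{49777}$ ($h = \frac{59 \left(-6\right)^{2}}{49777} = 59 \cdot 36 \cdot \frac{1}{49777} = 2124 \cdot \frac{1}{49777} = \frac{2124}{49777} \approx 0.04267$)
$f = - \frac{1061492401}{49777}$ ($f = \frac{2124}{49777} - 21325 = - \frac{1061492401}{49777} \approx -21325.0$)
$\frac{1}{f} = \frac{1}{- \frac{1061492401}{49777}} = - \frac{49777}{1061492401}$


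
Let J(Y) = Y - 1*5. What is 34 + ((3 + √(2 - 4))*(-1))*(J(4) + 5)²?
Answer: -14 - 16*I*√2 ≈ -14.0 - 22.627*I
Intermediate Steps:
J(Y) = -5 + Y (J(Y) = Y - 5 = -5 + Y)
34 + ((3 + √(2 - 4))*(-1))*(J(4) + 5)² = 34 + ((3 + √(2 - 4))*(-1))*((-5 + 4) + 5)² = 34 + ((3 + √(-2))*(-1))*(-1 + 5)² = 34 + ((3 + I*√2)*(-1))*4² = 34 + (-3 - I*√2)*16 = 34 + (-48 - 16*I*√2) = -14 - 16*I*√2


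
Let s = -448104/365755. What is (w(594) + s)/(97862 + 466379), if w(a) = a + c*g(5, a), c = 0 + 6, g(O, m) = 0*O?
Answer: 216810366/206373966955 ≈ 0.0010506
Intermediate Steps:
g(O, m) = 0
c = 6
w(a) = a (w(a) = a + 6*0 = a + 0 = a)
s = -448104/365755 (s = -448104*1/365755 = -448104/365755 ≈ -1.2251)
(w(594) + s)/(97862 + 466379) = (594 - 448104/365755)/(97862 + 466379) = (216810366/365755)/564241 = (216810366/365755)*(1/564241) = 216810366/206373966955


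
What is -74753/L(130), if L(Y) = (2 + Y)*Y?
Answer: -74753/17160 ≈ -4.3562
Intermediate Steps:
L(Y) = Y*(2 + Y)
-74753/L(130) = -74753*1/(130*(2 + 130)) = -74753/(130*132) = -74753/17160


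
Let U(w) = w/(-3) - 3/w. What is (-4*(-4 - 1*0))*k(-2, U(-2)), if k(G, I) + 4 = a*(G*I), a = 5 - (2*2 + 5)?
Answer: 640/3 ≈ 213.33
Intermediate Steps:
a = -4 (a = 5 - (4 + 5) = 5 - 1*9 = 5 - 9 = -4)
U(w) = -3/w - w/3 (U(w) = w*(-⅓) - 3/w = -w/3 - 3/w = -3/w - w/3)
k(G, I) = -4 - 4*G*I
(-4*(-4 - 1*0))*k(-2, U(-2)) = (-4*(-4 - 1*0))*(-4 - 4*(-2)*(-3/(-2) - ⅓*(-2))) = (-4*(-4 + 0))*(-4 - 4*(-2)*(-3*(-½) + ⅔)) = (-4*(-4))*(-4 - 4*(-2)*(3/2 + ⅔)) = 16*(-4 - 4*(-2)*13/6) = 16*(-4 + 52/3) = 16*(40/3) = 640/3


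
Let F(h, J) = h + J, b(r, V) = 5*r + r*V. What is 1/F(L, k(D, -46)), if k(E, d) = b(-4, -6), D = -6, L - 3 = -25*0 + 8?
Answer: 1/15 ≈ 0.066667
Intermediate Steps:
b(r, V) = 5*r + V*r
L = 11 (L = 3 + (-25*0 + 8) = 3 + (0 + 8) = 3 + 8 = 11)
k(E, d) = 4 (k(E, d) = -4*(5 - 6) = -4*(-1) = 4)
F(h, J) = J + h
1/F(L, k(D, -46)) = 1/(4 + 11) = 1/15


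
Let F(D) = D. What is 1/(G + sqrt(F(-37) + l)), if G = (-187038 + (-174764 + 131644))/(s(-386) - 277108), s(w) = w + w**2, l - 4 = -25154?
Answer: 7393710671/103983516859428 - 4127934001*I*sqrt(25187)/103983516859428 ≈ 7.1105e-5 - 0.0063002*I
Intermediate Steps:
l = -25150 (l = 4 - 25154 = -25150)
G = 115079/64249 (G = (-187038 + (-174764 + 131644))/(-386*(1 - 386) - 277108) = (-187038 - 43120)/(-386*(-385) - 277108) = -230158/(148610 - 277108) = -230158/(-128498) = -230158*(-1/128498) = 115079/64249 ≈ 1.7911)
1/(G + sqrt(F(-37) + l)) = 1/(115079/64249 + sqrt(-37 - 25150)) = 1/(115079/64249 + sqrt(-25187)) = 1/(115079/64249 + I*sqrt(25187))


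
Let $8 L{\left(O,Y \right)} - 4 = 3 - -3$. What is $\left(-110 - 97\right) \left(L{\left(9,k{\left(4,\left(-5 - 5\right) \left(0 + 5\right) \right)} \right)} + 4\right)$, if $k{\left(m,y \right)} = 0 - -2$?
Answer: $- \frac{4347}{4} \approx -1086.8$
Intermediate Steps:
$k{\left(m,y \right)} = 2$ ($k{\left(m,y \right)} = 0 + 2 = 2$)
$L{\left(O,Y \right)} = \frac{5}{4}$ ($L{\left(O,Y \right)} = \frac{1}{2} + \frac{3 - -3}{8} = \frac{1}{2} + \frac{3 + 3}{8} = \frac{1}{2} + \frac{1}{8} \cdot 6 = \frac{1}{2} + \frac{3}{4} = \frac{5}{4}$)
$\left(-110 - 97\right) \left(L{\left(9,k{\left(4,\left(-5 - 5\right) \left(0 + 5\right) \right)} \right)} + 4\right) = \left(-110 - 97\right) \left(\frac{5}{4} + 4\right) = \left(-207\right) \frac{21}{4} = - \frac{4347}{4}$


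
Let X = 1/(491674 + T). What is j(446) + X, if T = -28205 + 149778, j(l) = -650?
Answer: -398610549/613247 ≈ -650.00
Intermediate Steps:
T = 121573
X = 1/613247 (X = 1/(491674 + 121573) = 1/613247 ≈ 1.6307e-6)
j(446) + X = -650 + 1/613247 = -398610549/613247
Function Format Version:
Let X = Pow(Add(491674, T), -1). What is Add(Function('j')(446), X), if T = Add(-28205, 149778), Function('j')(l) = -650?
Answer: Rational(-398610549, 613247) ≈ -650.00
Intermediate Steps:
T = 121573
X = Rational(1, 613247) (X = Pow(Add(491674, 121573), -1) = Pow(613247, -1) = Rational(1, 613247) ≈ 1.6307e-6)
Add(Function('j')(446), X) = Add(-650, Rational(1, 613247)) = Rational(-398610549, 613247)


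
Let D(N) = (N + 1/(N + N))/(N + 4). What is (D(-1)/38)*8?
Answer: -2/19 ≈ -0.10526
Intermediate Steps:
D(N) = (N + 1/(2*N))/(4 + N)
(D(-1)/38)*8 = (((1/2 + (-1)**2)/((-1)*(4 - 1)))/38)*8 = (-1*(1/2 + 1)/3*(1/38))*8 = (-1*1/3*3/2*(1/38))*8 = -1/2*1/38*8 = -1/76*8 = -2/19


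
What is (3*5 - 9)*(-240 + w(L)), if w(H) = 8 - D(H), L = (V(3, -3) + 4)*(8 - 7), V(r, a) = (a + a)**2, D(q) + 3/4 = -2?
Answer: -2751/2 ≈ -1375.5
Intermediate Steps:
D(q) = -11/4 (D(q) = -3/4 - 2 = -11/4)
V(r, a) = 4*a**2 (V(r, a) = (2*a)**2 = 4*a**2)
L = 40 (L = (4*(-3)**2 + 4)*(8 - 7) = (4*9 + 4)*1 = (36 + 4)*1 = 40*1 = 40)
w(H) = 43/4 (w(H) = 8 - 1*(-11/4) = 8 + 11/4 = 43/4)
(3*5 - 9)*(-240 + w(L)) = (3*5 - 9)*(-240 + 43/4) = (15 - 9)*(-917/4) = 6*(-917/4) = -2751/2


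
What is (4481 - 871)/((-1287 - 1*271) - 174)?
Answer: -1805/866 ≈ -2.0843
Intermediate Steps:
(4481 - 871)/((-1287 - 1*271) - 174) = 3610/((-1287 - 271) - 174) = 3610/(-1558 - 174) = 3610/(-1732) = 3610*(-1/1732) = -1805/866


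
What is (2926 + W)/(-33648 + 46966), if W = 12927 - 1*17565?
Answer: -856/6659 ≈ -0.12855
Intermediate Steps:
W = -4638 (W = 12927 - 17565 = -4638)
(2926 + W)/(-33648 + 46966) = (2926 - 4638)/(-33648 + 46966) = -1712/13318 = -1712*1/13318 = -856/6659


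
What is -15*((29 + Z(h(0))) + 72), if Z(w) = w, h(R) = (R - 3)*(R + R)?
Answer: -1515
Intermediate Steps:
h(R) = 2*R*(-3 + R) (h(R) = (-3 + R)*(2*R) = 2*R*(-3 + R))
-15*((29 + Z(h(0))) + 72) = -15*((29 + 2*0*(-3 + 0)) + 72) = -15*((29 + 2*0*(-3)) + 72) = -15*((29 + 0) + 72) = -15*(29 + 72) = -15*101 = -1515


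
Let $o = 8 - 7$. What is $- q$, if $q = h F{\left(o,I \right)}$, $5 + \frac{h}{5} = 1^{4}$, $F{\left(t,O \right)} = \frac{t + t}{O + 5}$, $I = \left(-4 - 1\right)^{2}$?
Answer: $\frac{4}{3} \approx 1.3333$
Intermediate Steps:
$o = 1$
$I = 25$ ($I = \left(-5\right)^{2} = 25$)
$F{\left(t,O \right)} = \frac{2 t}{5 + O}$
$h = -20$ ($h = -25 + 5 \cdot 1^{4} = -25 + 5 \cdot 1 = -25 + 5 = -20$)
$q = - \frac{4}{3}$ ($q = - 20 \cdot 2 \cdot 1 \frac{1}{5 + 25} = - 20 \cdot 2 \cdot 1 \cdot \frac{1}{30} = \left(-20\right) \frac{1}{15} = - \frac{4}{3} \approx -1.3333$)
$- q = \left(-1\right) \left(- \frac{4}{3}\right) = \frac{4}{3}$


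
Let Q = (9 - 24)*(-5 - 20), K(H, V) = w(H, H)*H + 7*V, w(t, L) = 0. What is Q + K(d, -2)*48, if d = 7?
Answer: -297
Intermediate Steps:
K(H, V) = 7*V (K(H, V) = 0*H + 7*V = 0 + 7*V = 7*V)
Q = 375 (Q = -15*(-25) = 375)
Q + K(d, -2)*48 = 375 + (7*(-2))*48 = 375 - 14*48 = 375 - 672 = -297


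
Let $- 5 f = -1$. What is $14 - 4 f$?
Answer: $\frac{66}{5} \approx 13.2$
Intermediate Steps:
$f = \frac{1}{5}$ ($f = \left(- \frac{1}{5}\right) \left(-1\right) = \frac{1}{5} \approx 0.2$)
$14 - 4 f = 14 - 4 \cdot \frac{1}{5} = 14 - \frac{4}{5} = \frac{66}{5}$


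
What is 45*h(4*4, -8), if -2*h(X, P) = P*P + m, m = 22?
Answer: -1935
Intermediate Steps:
h(X, P) = -11 - P²/2 (h(X, P) = -(P*P + 22)/2 = -(P² + 22)/2 = -(22 + P²)/2 = -11 - P²/2)
45*h(4*4, -8) = 45*(-11 - ½*(-8)²) = 45*(-11 - ½*64) = 45*(-11 - 32) = 45*(-43) = -1935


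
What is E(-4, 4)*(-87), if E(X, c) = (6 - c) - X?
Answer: -522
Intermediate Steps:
E(X, c) = 6 - X - c
E(-4, 4)*(-87) = (6 - 1*(-4) - 1*4)*(-87) = (6 + 4 - 4)*(-87) = 6*(-87) = -522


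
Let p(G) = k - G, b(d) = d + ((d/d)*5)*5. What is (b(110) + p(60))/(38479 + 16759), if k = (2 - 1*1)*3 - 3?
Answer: 75/55238 ≈ 0.0013578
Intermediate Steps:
k = 0 (k = (2 - 1)*3 - 3 = 1*3 - 3 = 3 - 3 = 0)
b(d) = 25 + d (b(d) = d + (1*5)*5 = d + 5*5 = d + 25 = 25 + d)
p(G) = -G (p(G) = 0 - G = -G)
(b(110) + p(60))/(38479 + 16759) = ((25 + 110) - 1*60)/(38479 + 16759) = (135 - 60)/55238 = 75*(1/55238) = 75/55238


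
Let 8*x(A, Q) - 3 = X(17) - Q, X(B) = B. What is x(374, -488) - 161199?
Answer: -322271/2 ≈ -1.6114e+5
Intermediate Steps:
x(A, Q) = 5/2 - Q/8 (x(A, Q) = 3/8 + (17 - Q)/8 = 3/8 + (17/8 - Q/8) = 5/2 - Q/8)
x(374, -488) - 161199 = (5/2 - ⅛*(-488)) - 161199 = (5/2 + 61) - 161199 = 127/2 - 161199 = -322271/2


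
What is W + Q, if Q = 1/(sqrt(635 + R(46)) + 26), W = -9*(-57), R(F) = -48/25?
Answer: 551099/1073 - 35*sqrt(323)/1073 ≈ 513.02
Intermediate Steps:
R(F) = -48/25 (R(F) = -48*1/25 = -48/25)
W = 513
Q = 1/(26 + 7*sqrt(323)/5) (Q = 1/(sqrt(635 - 48/25) + 26) = 1/(sqrt(15827/25) + 26) = 1/(7*sqrt(323)/5 + 26) = 1/(26 + 7*sqrt(323)/5) ≈ 0.019546)
W + Q = 513 + (650/1073 - 35*sqrt(323)/1073) = 551099/1073 - 35*sqrt(323)/1073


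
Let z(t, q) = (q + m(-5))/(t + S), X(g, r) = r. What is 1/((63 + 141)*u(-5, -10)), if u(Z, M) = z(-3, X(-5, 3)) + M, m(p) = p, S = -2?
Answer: -5/9792 ≈ -0.00051062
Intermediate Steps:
z(t, q) = (-5 + q)/(-2 + t) (z(t, q) = (q - 5)/(t - 2) = (-5 + q)/(-2 + t))
u(Z, M) = ⅖ + M (u(Z, M) = (-5 + 3)/(-2 - 3) + M = -2/(-5) + M = -⅕*(-2) + M = ⅖ + M)
1/((63 + 141)*u(-5, -10)) = 1/((63 + 141)*(⅖ - 10)) = 1/(204*(-48/5)) = 1/(-9792/5) = -5/9792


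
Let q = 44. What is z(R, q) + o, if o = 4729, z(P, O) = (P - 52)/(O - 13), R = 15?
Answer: 146562/31 ≈ 4727.8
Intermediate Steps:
z(P, O) = (-52 + P)/(-13 + O)
z(R, q) + o = (-52 + 15)/(-13 + 44) + 4729 = -37/31 + 4729 = 146562/31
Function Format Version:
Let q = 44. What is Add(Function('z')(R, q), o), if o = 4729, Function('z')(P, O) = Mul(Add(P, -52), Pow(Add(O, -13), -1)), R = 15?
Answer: Rational(146562, 31) ≈ 4727.8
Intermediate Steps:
Function('z')(P, O) = Mul(Pow(Add(-13, O), -1), Add(-52, P)) (Function('z')(P, O) = Mul(Add(-52, P), Pow(Add(-13, O), -1)) = Mul(Pow(Add(-13, O), -1), Add(-52, P)))
Add(Function('z')(R, q), o) = Add(Mul(Pow(Add(-13, 44), -1), Add(-52, 15)), 4729) = Add(Mul(Pow(31, -1), -37), 4729) = Add(Mul(Rational(1, 31), -37), 4729) = Add(Rational(-37, 31), 4729) = Rational(146562, 31)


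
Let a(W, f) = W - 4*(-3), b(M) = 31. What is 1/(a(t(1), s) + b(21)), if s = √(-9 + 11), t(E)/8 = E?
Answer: 1/51 ≈ 0.019608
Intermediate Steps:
t(E) = 8*E
s = √2 ≈ 1.4142
a(W, f) = 12 + W (a(W, f) = W + 12 = 12 + W)
1/(a(t(1), s) + b(21)) = 1/((12 + 8*1) + 31) = 1/((12 + 8) + 31) = 1/(20 + 31) = 1/51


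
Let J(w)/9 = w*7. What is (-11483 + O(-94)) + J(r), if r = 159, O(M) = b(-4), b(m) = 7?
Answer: -1459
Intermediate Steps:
O(M) = 7
J(w) = 63*w (J(w) = 9*(w*7) = 9*(7*w) = 63*w)
(-11483 + O(-94)) + J(r) = (-11483 + 7) + 63*159 = -11476 + 10017 = -1459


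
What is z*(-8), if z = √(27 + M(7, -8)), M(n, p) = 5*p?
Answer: -8*I*√13 ≈ -28.844*I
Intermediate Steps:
z = I*√13 (z = √(27 + 5*(-8)) = √(27 - 40) = √(-13) = I*√13 ≈ 3.6056*I)
z*(-8) = (I*√13)*(-8) = -8*I*√13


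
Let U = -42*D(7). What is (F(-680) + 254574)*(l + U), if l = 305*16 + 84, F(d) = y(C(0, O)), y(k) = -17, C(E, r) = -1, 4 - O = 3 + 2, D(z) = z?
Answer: 1188781190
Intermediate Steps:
O = -1 (O = 4 - (3 + 2) = 4 - 1*5 = 4 - 5 = -1)
F(d) = -17
U = -294 (U = -42*7 = -294)
l = 4964 (l = 4880 + 84 = 4964)
(F(-680) + 254574)*(l + U) = (-17 + 254574)*(4964 - 294) = 254557*4670 = 1188781190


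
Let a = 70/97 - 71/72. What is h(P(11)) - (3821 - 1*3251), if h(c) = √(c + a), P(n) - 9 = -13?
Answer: -570 + I*√5777902/1164 ≈ -570.0 + 2.0651*I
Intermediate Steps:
a = -1847/6984 (a = 70*(1/97) - 71*1/72 = 70/97 - 71/72 = -1847/6984 ≈ -0.26446)
P(n) = -4 (P(n) = 9 - 13 = -4)
h(c) = √(-1847/6984 + c) (h(c) = √(c - 1847/6984) = √(-1847/6984 + c))
h(P(11)) - (3821 - 1*3251) = √(-358318 + 1354896*(-4))/1164 - (3821 - 1*3251) = √(-358318 - 5419584)/1164 - (3821 - 3251) = √(-5777902)/1164 - 1*570 = (I*√5777902)/1164 - 570 = I*√5777902/1164 - 570 = -570 + I*√5777902/1164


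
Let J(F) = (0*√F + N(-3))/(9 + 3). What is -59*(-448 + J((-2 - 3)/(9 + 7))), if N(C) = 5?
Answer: 316889/12 ≈ 26407.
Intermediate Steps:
J(F) = 5/12 (J(F) = (0*√F + 5)/(9 + 3) = (0 + 5)/12 = 5*(1/12) = 5/12)
-59*(-448 + J((-2 - 3)/(9 + 7))) = -59*(-448 + 5/12) = -59*(-5371/12) = 316889/12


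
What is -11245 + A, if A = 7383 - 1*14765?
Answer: -18627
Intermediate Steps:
A = -7382 (A = 7383 - 14765 = -7382)
-11245 + A = -11245 - 7382 = -18627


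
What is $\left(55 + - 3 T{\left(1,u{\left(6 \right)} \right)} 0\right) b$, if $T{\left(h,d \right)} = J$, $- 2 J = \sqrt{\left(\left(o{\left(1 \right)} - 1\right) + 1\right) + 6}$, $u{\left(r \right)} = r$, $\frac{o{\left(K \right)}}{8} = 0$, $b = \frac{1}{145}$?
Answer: $\frac{11}{29} \approx 0.37931$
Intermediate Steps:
$b = \frac{1}{145} \approx 0.0068966$
$o{\left(K \right)} = 0$ ($o{\left(K \right)} = 8 \cdot 0 = 0$)
$J = - \frac{\sqrt{6}}{2}$ ($J = - \frac{\sqrt{\left(\left(0 - 1\right) + 1\right) + 6}}{2} = - \frac{\sqrt{\left(-1 + 1\right) + 6}}{2} = - \frac{\sqrt{0 + 6}}{2} = - \frac{\sqrt{6}}{2} \approx -1.2247$)
$T{\left(h,d \right)} = - \frac{\sqrt{6}}{2}$
$\left(55 + - 3 T{\left(1,u{\left(6 \right)} \right)} 0\right) b = \left(55 + - 3 \left(- \frac{\sqrt{6}}{2}\right) 0\right) \frac{1}{145} = \left(55 + \frac{3 \sqrt{6}}{2} \cdot 0\right) \frac{1}{145} = \left(55 + 0\right) \frac{1}{145} = 55 \cdot \frac{1}{145} = \frac{11}{29}$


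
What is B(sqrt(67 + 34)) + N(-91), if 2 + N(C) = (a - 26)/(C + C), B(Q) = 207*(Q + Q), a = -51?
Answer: -41/26 + 414*sqrt(101) ≈ 4159.1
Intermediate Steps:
B(Q) = 414*Q (B(Q) = 207*(2*Q) = 414*Q)
N(C) = -2 - 77/(2*C) (N(C) = -2 + (-51 - 26)/(C + C) = -2 - 77*1/(2*C) = -2 - 77/(2*C))
B(sqrt(67 + 34)) + N(-91) = 414*sqrt(67 + 34) + (-2 - 77/2/(-91)) = 414*sqrt(101) + (-2 - 77/2*(-1/91)) = 414*sqrt(101) + (-2 + 11/26) = 414*sqrt(101) - 41/26 = -41/26 + 414*sqrt(101)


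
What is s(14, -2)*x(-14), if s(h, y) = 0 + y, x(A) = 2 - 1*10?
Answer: 16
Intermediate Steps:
x(A) = -8 (x(A) = 2 - 10 = -8)
s(h, y) = y
s(14, -2)*x(-14) = -2*(-8) = 16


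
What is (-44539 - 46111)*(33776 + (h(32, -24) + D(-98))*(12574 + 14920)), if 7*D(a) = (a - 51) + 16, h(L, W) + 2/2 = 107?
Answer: -219894600100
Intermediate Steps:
h(L, W) = 106 (h(L, W) = -1 + 107 = 106)
D(a) = -5 + a/7 (D(a) = ((a - 51) + 16)/7 = ((-51 + a) + 16)/7 = (-35 + a)/7 = -5 + a/7)
(-44539 - 46111)*(33776 + (h(32, -24) + D(-98))*(12574 + 14920)) = (-44539 - 46111)*(33776 + (106 + (-5 + (⅐)*(-98)))*(12574 + 14920)) = -90650*(33776 + (106 + (-5 - 14))*27494) = -90650*(33776 + (106 - 19)*27494) = -90650*(33776 + 87*27494) = -90650*(33776 + 2391978) = -90650*2425754 = -219894600100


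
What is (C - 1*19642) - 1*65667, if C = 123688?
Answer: 38379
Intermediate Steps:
(C - 1*19642) - 1*65667 = (123688 - 1*19642) - 1*65667 = (123688 - 19642) - 65667 = 104046 - 65667 = 38379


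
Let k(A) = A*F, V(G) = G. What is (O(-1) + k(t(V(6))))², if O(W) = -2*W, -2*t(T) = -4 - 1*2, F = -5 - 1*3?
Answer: 484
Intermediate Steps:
F = -8 (F = -5 - 3 = -8)
t(T) = 3 (t(T) = -(-4 - 1*2)/2 = -(-4 - 2)/2 = -½*(-6) = 3)
k(A) = -8*A (k(A) = A*(-8) = -8*A)
(O(-1) + k(t(V(6))))² = (-2*(-1) - 8*3)² = (2 - 24)² = (-22)² = 484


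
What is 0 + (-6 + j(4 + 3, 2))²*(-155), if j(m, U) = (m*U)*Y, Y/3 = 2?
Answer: -943020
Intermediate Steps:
Y = 6 (Y = 3*2 = 6)
j(m, U) = 6*U*m (j(m, U) = (m*U)*6 = (U*m)*6 = 6*U*m)
0 + (-6 + j(4 + 3, 2))²*(-155) = 0 + (-6 + 6*2*(4 + 3))²*(-155) = 0 + (-6 + 6*2*7)²*(-155) = 0 + (-6 + 84)²*(-155) = 0 + 78²*(-155) = 0 + 6084*(-155) = 0 - 943020 = -943020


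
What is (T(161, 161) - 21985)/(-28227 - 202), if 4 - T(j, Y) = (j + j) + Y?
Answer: 22464/28429 ≈ 0.79018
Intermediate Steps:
T(j, Y) = 4 - Y - 2*j (T(j, Y) = 4 - ((j + j) + Y) = 4 - (2*j + Y) = 4 - (Y + 2*j) = 4 + (-Y - 2*j) = 4 - Y - 2*j)
(T(161, 161) - 21985)/(-28227 - 202) = ((4 - 1*161 - 2*161) - 21985)/(-28227 - 202) = ((4 - 161 - 322) - 21985)/(-28429) = (-479 - 21985)*(-1/28429) = -22464*(-1/28429) = 22464/28429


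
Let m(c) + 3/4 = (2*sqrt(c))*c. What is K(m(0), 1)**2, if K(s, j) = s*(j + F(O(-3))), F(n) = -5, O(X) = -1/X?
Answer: 9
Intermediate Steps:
m(c) = -3/4 + 2*c**(3/2) (m(c) = -3/4 + (2*sqrt(c))*c = -3/4 + 2*c**(3/2))
K(s, j) = s*(-5 + j) (K(s, j) = s*(j - 5) = s*(-5 + j))
K(m(0), 1)**2 = ((-3/4 + 2*0**(3/2))*(-5 + 1))**2 = ((-3/4 + 2*0)*(-4))**2 = ((-3/4 + 0)*(-4))**2 = (-3/4*(-4))**2 = 3**2 = 9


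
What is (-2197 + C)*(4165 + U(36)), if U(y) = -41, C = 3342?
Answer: 4721980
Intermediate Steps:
(-2197 + C)*(4165 + U(36)) = (-2197 + 3342)*(4165 - 41) = 1145*4124 = 4721980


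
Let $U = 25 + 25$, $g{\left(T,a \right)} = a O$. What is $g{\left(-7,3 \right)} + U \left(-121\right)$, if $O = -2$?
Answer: $-6056$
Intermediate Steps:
$g{\left(T,a \right)} = - 2 a$ ($g{\left(T,a \right)} = a \left(-2\right) = - 2 a$)
$U = 50$
$g{\left(-7,3 \right)} + U \left(-121\right) = \left(-2\right) 3 + 50 \left(-121\right) = -6 - 6050 = -6056$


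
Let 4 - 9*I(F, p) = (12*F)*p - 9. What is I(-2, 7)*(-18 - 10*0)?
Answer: -362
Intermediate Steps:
I(F, p) = 13/9 - 4*F*p/3 (I(F, p) = 4/9 - ((12*F)*p - 9)/9 = 4/9 - (12*F*p - 9)/9 = 4/9 - (-9 + 12*F*p)/9 = 4/9 + (1 - 4*F*p/3) = 13/9 - 4*F*p/3)
I(-2, 7)*(-18 - 10*0) = (13/9 - 4/3*(-2)*7)*(-18 - 10*0) = (13/9 + 56/3)*(-18 + 0) = (181/9)*(-18) = -362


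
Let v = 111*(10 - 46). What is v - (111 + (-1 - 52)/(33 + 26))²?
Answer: -56108092/3481 ≈ -16118.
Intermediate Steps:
v = -3996 (v = 111*(-36) = -3996)
v - (111 + (-1 - 52)/(33 + 26))² = -3996 - (111 + (-1 - 52)/(33 + 26))² = -3996 - (111 - 53/59)² = -3996 - (6496/59)² = -3996 - 1*42198016/3481 = -3996 - 42198016/3481 = -56108092/3481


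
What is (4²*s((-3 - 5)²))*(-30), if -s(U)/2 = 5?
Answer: 4800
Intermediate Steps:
s(U) = -10 (s(U) = -2*5 = -10)
(4²*s((-3 - 5)²))*(-30) = (4²*(-10))*(-30) = (16*(-10))*(-30) = -160*(-30) = 4800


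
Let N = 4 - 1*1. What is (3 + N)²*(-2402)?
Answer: -86472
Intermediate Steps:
N = 3 (N = 4 - 1 = 3)
(3 + N)²*(-2402) = (3 + 3)²*(-2402) = 6²*(-2402) = 36*(-2402) = -86472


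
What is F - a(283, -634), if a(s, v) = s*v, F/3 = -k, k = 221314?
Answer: -484520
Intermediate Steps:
F = -663942 (F = 3*(-1*221314) = 3*(-221314) = -663942)
F - a(283, -634) = -663942 - 283*(-634) = -663942 - 1*(-179422) = -663942 + 179422 = -484520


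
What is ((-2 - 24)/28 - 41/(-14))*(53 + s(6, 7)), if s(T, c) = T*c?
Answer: 190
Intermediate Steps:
((-2 - 24)/28 - 41/(-14))*(53 + s(6, 7)) = ((-2 - 24)/28 - 41/(-14))*(53 + 6*7) = (-26*1/28 - 41*(-1/14))*(53 + 42) = (-13/14 + 41/14)*95 = 2*95 = 190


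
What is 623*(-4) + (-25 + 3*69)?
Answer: -2310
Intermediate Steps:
623*(-4) + (-25 + 3*69) = -2492 + (-25 + 207) = -2492 + 182 = -2310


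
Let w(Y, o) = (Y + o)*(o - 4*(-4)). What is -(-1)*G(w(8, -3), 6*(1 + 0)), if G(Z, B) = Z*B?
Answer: 390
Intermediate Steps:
w(Y, o) = (16 + o)*(Y + o) (w(Y, o) = (Y + o)*(o + 16) = (Y + o)*(16 + o) = (16 + o)*(Y + o))
G(Z, B) = B*Z
-(-1)*G(w(8, -3), 6*(1 + 0)) = -(-1)*(6*(1 + 0))*((-3)**2 + 16*8 + 16*(-3) + 8*(-3)) = -(-1)*(6*1)*(9 + 128 - 48 - 24) = -(-1)*6*65 = -(-1)*390 = -1*(-390) = 390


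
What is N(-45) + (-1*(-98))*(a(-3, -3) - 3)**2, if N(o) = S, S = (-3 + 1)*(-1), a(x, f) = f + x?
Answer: 7940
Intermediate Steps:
S = 2 (S = -2*(-1) = 2)
N(o) = 2
N(-45) + (-1*(-98))*(a(-3, -3) - 3)**2 = 2 + (-1*(-98))*((-3 - 3) - 3)**2 = 2 + 98*(-6 - 3)**2 = 2 + 98*(-9)**2 = 2 + 98*81 = 2 + 7938 = 7940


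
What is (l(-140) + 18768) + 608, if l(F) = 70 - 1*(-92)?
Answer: 19538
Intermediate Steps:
l(F) = 162 (l(F) = 70 + 92 = 162)
(l(-140) + 18768) + 608 = (162 + 18768) + 608 = 18930 + 608 = 19538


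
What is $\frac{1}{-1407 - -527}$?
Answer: $- \frac{1}{880} \approx -0.0011364$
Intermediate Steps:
$\frac{1}{-1407 - -527} = \frac{1}{-1407 + \left(2 + 525\right)} = \frac{1}{-1407 + 527} = \frac{1}{-880} = - \frac{1}{880}$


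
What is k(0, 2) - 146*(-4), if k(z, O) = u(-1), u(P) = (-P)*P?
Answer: 583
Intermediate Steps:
u(P) = -P**2
k(z, O) = -1 (k(z, O) = -1*(-1)**2 = -1*1 = -1)
k(0, 2) - 146*(-4) = -1 - 146*(-4) = -1 + 584 = 583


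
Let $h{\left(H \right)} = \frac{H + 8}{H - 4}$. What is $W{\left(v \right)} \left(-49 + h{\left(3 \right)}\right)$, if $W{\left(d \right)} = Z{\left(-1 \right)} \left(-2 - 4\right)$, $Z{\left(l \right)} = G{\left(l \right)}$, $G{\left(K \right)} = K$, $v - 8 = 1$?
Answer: $-360$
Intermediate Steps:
$h{\left(H \right)} = \frac{8 + H}{-4 + H}$
$v = 9$ ($v = 8 + 1 = 9$)
$Z{\left(l \right)} = l$
$W{\left(d \right)} = 6$ ($W{\left(d \right)} = - (-2 - 4) = \left(-1\right) \left(-6\right) = 6$)
$W{\left(v \right)} \left(-49 + h{\left(3 \right)}\right) = 6 \left(-49 + \frac{8 + 3}{-4 + 3}\right) = 6 \left(-49 + \frac{1}{-1} \cdot 11\right) = 6 \left(-49 - 11\right) = 6 \left(-60\right) = -360$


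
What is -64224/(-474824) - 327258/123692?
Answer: -9215372349/3670745638 ≈ -2.5105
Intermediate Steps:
-64224/(-474824) - 327258/123692 = -64224*(-1/474824) - 327258*1/123692 = 8028/59353 - 163629/61846 = -9215372349/3670745638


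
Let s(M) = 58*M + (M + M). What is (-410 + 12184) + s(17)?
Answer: 12794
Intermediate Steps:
s(M) = 60*M (s(M) = 58*M + 2*M = 60*M)
(-410 + 12184) + s(17) = (-410 + 12184) + 60*17 = 11774 + 1020 = 12794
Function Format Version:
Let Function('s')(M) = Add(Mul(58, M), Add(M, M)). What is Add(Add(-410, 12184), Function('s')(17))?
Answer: 12794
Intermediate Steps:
Function('s')(M) = Mul(60, M) (Function('s')(M) = Add(Mul(58, M), Mul(2, M)) = Mul(60, M))
Add(Add(-410, 12184), Function('s')(17)) = Add(Add(-410, 12184), Mul(60, 17)) = Add(11774, 1020) = 12794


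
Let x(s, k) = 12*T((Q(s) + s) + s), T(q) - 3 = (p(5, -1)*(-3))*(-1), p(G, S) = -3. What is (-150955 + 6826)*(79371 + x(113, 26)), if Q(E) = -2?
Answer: -11429285571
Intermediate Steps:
T(q) = -6 (T(q) = 3 - 3*(-3)*(-1) = 3 + 9*(-1) = 3 - 9 = -6)
x(s, k) = -72 (x(s, k) = 12*(-6) = -72)
(-150955 + 6826)*(79371 + x(113, 26)) = (-150955 + 6826)*(79371 - 72) = -144129*79299 = -11429285571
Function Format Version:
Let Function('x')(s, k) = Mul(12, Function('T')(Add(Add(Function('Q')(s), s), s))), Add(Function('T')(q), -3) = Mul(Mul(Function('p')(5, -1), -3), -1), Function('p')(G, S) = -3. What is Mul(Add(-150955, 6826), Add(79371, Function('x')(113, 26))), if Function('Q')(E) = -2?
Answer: -11429285571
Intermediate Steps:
Function('T')(q) = -6 (Function('T')(q) = Add(3, Mul(Mul(-3, -3), -1)) = Add(3, Mul(9, -1)) = Add(3, -9) = -6)
Function('x')(s, k) = -72 (Function('x')(s, k) = Mul(12, -6) = -72)
Mul(Add(-150955, 6826), Add(79371, Function('x')(113, 26))) = Mul(Add(-150955, 6826), Add(79371, -72)) = Mul(-144129, 79299) = -11429285571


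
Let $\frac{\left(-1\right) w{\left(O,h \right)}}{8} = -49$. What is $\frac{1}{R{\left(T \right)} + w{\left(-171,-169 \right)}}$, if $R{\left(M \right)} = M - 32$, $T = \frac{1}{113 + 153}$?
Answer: $\frac{266}{95761} \approx 0.0027777$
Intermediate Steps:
$w{\left(O,h \right)} = 392$ ($w{\left(O,h \right)} = \left(-8\right) \left(-49\right) = 392$)
$T = \frac{1}{266} \approx 0.0037594$
$R{\left(M \right)} = -32 + M$ ($R{\left(M \right)} = M - 32 = -32 + M$)
$\frac{1}{R{\left(T \right)} + w{\left(-171,-169 \right)}} = \frac{1}{\left(-32 + \frac{1}{266}\right) + 392} = \frac{1}{- \frac{8511}{266} + 392} = \frac{1}{\frac{95761}{266}} = \frac{266}{95761}$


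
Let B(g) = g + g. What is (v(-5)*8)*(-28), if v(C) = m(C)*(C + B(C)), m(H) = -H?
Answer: 16800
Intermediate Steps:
B(g) = 2*g
v(C) = -3*C² (v(C) = (-C)*(C + 2*C) = (-C)*(3*C) = -3*C²)
(v(-5)*8)*(-28) = (-3*(-5)²*8)*(-28) = (-3*25*8)*(-28) = -75*8*(-28) = -600*(-28) = 16800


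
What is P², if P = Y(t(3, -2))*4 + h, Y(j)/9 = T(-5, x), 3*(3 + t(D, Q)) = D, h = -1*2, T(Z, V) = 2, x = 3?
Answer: 4900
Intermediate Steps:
h = -2
t(D, Q) = -3 + D/3
Y(j) = 18 (Y(j) = 9*2 = 18)
P = 70 (P = 18*4 - 2 = 72 - 2 = 70)
P² = 70² = 4900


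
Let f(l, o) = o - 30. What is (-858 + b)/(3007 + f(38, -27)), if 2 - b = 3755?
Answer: -4611/2950 ≈ -1.5631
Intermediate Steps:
f(l, o) = -30 + o
b = -3753 (b = 2 - 1*3755 = 2 - 3755 = -3753)
(-858 + b)/(3007 + f(38, -27)) = (-858 - 3753)/(3007 + (-30 - 27)) = -4611/(3007 - 57) = -4611/2950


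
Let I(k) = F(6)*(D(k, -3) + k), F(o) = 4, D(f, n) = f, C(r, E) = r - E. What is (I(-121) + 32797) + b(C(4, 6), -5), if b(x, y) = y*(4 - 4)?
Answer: 31829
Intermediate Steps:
b(x, y) = 0 (b(x, y) = y*0 = 0)
I(k) = 8*k (I(k) = 4*(k + k) = 4*(2*k) = 8*k)
(I(-121) + 32797) + b(C(4, 6), -5) = (8*(-121) + 32797) + 0 = (-968 + 32797) + 0 = 31829 + 0 = 31829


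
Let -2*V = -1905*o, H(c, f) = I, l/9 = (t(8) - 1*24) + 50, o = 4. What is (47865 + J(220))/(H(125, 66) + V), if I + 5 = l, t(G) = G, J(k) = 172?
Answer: 48037/4111 ≈ 11.685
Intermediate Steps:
l = 306 (l = 9*((8 - 1*24) + 50) = 9*((8 - 24) + 50) = 9*(-16 + 50) = 9*34 = 306)
I = 301 (I = -5 + 306 = 301)
H(c, f) = 301
V = 3810 (V = -(-1905)*4/2 = -½*(-7620) = 3810)
(47865 + J(220))/(H(125, 66) + V) = (47865 + 172)/(301 + 3810) = 48037/4111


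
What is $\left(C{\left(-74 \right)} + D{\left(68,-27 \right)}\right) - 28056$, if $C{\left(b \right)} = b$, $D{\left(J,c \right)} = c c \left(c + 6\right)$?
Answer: $-43439$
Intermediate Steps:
$D{\left(J,c \right)} = c^{2} \left(6 + c\right)$
$\left(C{\left(-74 \right)} + D{\left(68,-27 \right)}\right) - 28056 = \left(-74 + \left(-27\right)^{2} \left(6 - 27\right)\right) - 28056 = \left(-74 + 729 \left(-21\right)\right) - 28056 = \left(-74 - 15309\right) - 28056 = -15383 - 28056 = -43439$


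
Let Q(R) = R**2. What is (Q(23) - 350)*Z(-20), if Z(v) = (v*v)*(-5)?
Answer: -358000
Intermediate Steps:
Z(v) = -5*v**2 (Z(v) = v**2*(-5) = -5*v**2)
(Q(23) - 350)*Z(-20) = (23**2 - 350)*(-5*(-20)**2) = (529 - 350)*(-5*400) = 179*(-2000) = -358000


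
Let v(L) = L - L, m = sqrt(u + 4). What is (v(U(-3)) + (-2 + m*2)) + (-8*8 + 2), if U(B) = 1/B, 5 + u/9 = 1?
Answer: -64 + 8*I*sqrt(2) ≈ -64.0 + 11.314*I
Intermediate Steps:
u = -36 (u = -45 + 9*1 = -45 + 9 = -36)
m = 4*I*sqrt(2) (m = sqrt(-36 + 4) = sqrt(-32) = 4*I*sqrt(2) ≈ 5.6569*I)
v(L) = 0
(v(U(-3)) + (-2 + m*2)) + (-8*8 + 2) = (0 + (-2 + (4*I*sqrt(2))*2)) + (-8*8 + 2) = (0 + (-2 + 8*I*sqrt(2))) + (-64 + 2) = (-2 + 8*I*sqrt(2)) - 62 = -64 + 8*I*sqrt(2)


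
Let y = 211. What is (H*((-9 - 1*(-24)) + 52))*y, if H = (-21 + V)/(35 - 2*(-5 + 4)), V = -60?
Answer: -1145097/37 ≈ -30949.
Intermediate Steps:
H = -81/37 (H = (-21 - 60)/(35 - 2*(-5 + 4)) = -81/(35 - 2*(-1)) = -81/(35 + 2) = -81/37 ≈ -2.1892)
(H*((-9 - 1*(-24)) + 52))*y = -81*((-9 - 1*(-24)) + 52)/37*211 = -81*((-9 + 24) + 52)/37*211 = -81*(15 + 52)/37*211 = -81/37*67*211 = -5427/37*211 = -1145097/37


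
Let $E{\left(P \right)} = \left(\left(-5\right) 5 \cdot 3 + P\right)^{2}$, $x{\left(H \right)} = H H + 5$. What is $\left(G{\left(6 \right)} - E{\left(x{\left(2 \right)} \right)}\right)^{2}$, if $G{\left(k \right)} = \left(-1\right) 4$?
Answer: $19009600$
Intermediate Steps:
$x{\left(H \right)} = 5 + H^{2}$ ($x{\left(H \right)} = H^{2} + 5 = 5 + H^{2}$)
$G{\left(k \right)} = -4$
$E{\left(P \right)} = \left(-75 + P\right)^{2}$ ($E{\left(P \right)} = \left(\left(-25\right) 3 + P\right)^{2} = \left(-75 + P\right)^{2}$)
$\left(G{\left(6 \right)} - E{\left(x{\left(2 \right)} \right)}\right)^{2} = \left(-4 - \left(-75 + \left(5 + 2^{2}\right)\right)^{2}\right)^{2} = \left(-4 - \left(-75 + \left(5 + 4\right)\right)^{2}\right)^{2} = \left(-4 - \left(-75 + 9\right)^{2}\right)^{2} = \left(-4 - \left(-66\right)^{2}\right)^{2} = \left(-4 - 4356\right)^{2} = \left(-4360\right)^{2} = 19009600$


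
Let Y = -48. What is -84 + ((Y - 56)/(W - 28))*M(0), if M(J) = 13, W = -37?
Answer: -316/5 ≈ -63.200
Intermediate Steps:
-84 + ((Y - 56)/(W - 28))*M(0) = -84 + ((-48 - 56)/(-37 - 28))*13 = -84 - 104/(-65)*13 = -84 - 104*(-1/65)*13 = -84 + (8/5)*13 = -84 + 104/5 = -316/5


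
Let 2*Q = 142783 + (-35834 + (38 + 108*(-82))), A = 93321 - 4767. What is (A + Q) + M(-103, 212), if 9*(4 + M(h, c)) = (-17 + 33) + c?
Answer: 825845/6 ≈ 1.3764e+5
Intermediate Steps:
A = 88554
M(h, c) = -20/9 + c/9 (M(h, c) = -4 + ((-17 + 33) + c)/9 = -4 + (16 + c)/9 = -4 + (16/9 + c/9) = -20/9 + c/9)
Q = 98131/2 (Q = (142783 + (-35834 + (38 + 108*(-82))))/2 = (142783 + (-35834 + (38 - 8856)))/2 = (142783 + (-35834 - 8818))/2 = (142783 - 44652)/2 = (½)*98131 = 98131/2 ≈ 49066.)
(A + Q) + M(-103, 212) = (88554 + 98131/2) + (-20/9 + (⅑)*212) = 275239/2 + (-20/9 + 212/9) = 275239/2 + 64/3 = 825845/6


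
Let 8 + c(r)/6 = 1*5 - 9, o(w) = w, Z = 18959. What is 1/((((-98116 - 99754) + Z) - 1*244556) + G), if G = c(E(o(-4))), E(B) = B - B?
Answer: -1/423539 ≈ -2.3611e-6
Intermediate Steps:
E(B) = 0
c(r) = -72 (c(r) = -48 + 6*(1*5 - 9) = -48 + 6*(5 - 9) = -48 + 6*(-4) = -48 - 24 = -72)
G = -72
1/((((-98116 - 99754) + Z) - 1*244556) + G) = 1/((((-98116 - 99754) + 18959) - 1*244556) - 72) = 1/(((-197870 + 18959) - 244556) - 72) = 1/((-178911 - 244556) - 72) = 1/(-423467 - 72) = 1/(-423539) = -1/423539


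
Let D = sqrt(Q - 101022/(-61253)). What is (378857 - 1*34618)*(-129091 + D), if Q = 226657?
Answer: -44438156749 + 344239*sqrt(850407387950479)/61253 ≈ -4.4274e+10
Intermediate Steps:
D = sqrt(850407387950479)/61253 (D = sqrt(226657 - 101022/(-61253)) = sqrt(226657 - 101022*(-1/61253)) = sqrt(226657 + 101022/61253) = sqrt(13883522243/61253) = sqrt(850407387950479)/61253 ≈ 476.09)
(378857 - 1*34618)*(-129091 + D) = (378857 - 1*34618)*(-129091 + sqrt(850407387950479)/61253) = (378857 - 34618)*(-129091 + sqrt(850407387950479)/61253) = 344239*(-129091 + sqrt(850407387950479)/61253) = -44438156749 + 344239*sqrt(850407387950479)/61253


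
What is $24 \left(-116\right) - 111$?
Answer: $-2895$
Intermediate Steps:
$24 \left(-116\right) - 111 = -2784 - 111 = -2895$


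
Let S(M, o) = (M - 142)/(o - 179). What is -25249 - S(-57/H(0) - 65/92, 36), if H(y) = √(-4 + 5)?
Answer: -332194217/13156 ≈ -25250.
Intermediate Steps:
H(y) = 1 (H(y) = √1 = 1)
S(M, o) = (-142 + M)/(-179 + o)
-25249 - S(-57/H(0) - 65/92, 36) = -25249 - (-142 + (-57/1 - 65/92))/(-179 + 36) = -25249 - (-142 + (-57*1 - 65*1/92))/(-143) = -25249 - (-1)*(-142 + (-57 - 65/92))/143 = -25249 - (-1)*(-142 - 5309/92)/143 = -25249 - (-1)*(-18373)/(143*92) = -25249 - 1*18373/13156 = -25249 - 18373/13156 = -332194217/13156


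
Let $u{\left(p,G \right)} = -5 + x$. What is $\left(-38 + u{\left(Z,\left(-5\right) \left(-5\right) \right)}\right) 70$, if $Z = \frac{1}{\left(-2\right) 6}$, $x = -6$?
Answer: $-3430$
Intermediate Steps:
$Z = - \frac{1}{12}$ ($Z = \frac{1}{-12} = - \frac{1}{12} \approx -0.083333$)
$u{\left(p,G \right)} = -11$ ($u{\left(p,G \right)} = -5 - 6 = -11$)
$\left(-38 + u{\left(Z,\left(-5\right) \left(-5\right) \right)}\right) 70 = \left(-38 - 11\right) 70 = \left(-49\right) 70 = -3430$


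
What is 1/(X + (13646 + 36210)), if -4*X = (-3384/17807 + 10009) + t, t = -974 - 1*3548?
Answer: 71228/3453439543 ≈ 2.0625e-5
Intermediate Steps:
t = -4522 (t = -974 - 3548 = -4522)
X = -97703625/71228 (X = -((-3384/17807 + 10009) - 4522)/4 = -(178226879/17807 - 4522)/4 = -1/4*97703625/17807 = -97703625/71228 ≈ -1371.7)
1/(X + (13646 + 36210)) = 1/(-97703625/71228 + (13646 + 36210)) = 1/(-97703625/71228 + 49856) = 1/(3453439543/71228) = 71228/3453439543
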